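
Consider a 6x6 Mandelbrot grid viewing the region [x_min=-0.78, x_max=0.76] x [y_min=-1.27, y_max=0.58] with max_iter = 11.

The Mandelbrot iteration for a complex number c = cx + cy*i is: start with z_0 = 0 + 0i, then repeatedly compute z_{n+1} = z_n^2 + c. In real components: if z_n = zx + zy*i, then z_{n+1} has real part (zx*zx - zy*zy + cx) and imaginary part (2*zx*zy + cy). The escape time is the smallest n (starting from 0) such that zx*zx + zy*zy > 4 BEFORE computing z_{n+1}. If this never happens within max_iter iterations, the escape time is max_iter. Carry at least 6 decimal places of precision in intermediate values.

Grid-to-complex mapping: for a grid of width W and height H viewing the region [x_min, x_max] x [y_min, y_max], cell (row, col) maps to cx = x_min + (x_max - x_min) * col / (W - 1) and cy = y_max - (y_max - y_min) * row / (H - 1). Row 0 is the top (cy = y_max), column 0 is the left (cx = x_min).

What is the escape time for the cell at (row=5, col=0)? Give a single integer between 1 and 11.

Answer: 3

Derivation:
z_0 = 0 + 0i, c = -0.7800 + -1.2700i
Iter 1: z = -0.7800 + -1.2700i, |z|^2 = 2.2213
Iter 2: z = -1.7845 + 0.7112i, |z|^2 = 3.6902
Iter 3: z = 1.8986 + -3.8083i, |z|^2 = 18.1078
Escaped at iteration 3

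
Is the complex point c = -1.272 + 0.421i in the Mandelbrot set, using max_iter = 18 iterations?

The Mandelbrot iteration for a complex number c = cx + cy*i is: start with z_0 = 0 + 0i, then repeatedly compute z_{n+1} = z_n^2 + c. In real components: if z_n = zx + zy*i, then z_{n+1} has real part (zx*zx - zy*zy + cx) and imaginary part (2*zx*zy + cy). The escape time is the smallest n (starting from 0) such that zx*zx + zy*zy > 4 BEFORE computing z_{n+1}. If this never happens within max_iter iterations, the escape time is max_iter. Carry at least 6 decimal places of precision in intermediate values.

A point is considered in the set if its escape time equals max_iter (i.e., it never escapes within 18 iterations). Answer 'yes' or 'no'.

Answer: no

Derivation:
z_0 = 0 + 0i, c = -1.2720 + 0.4210i
Iter 1: z = -1.2720 + 0.4210i, |z|^2 = 1.7952
Iter 2: z = 0.1687 + -0.6500i, |z|^2 = 0.4510
Iter 3: z = -1.6661 + 0.2016i, |z|^2 = 2.8164
Iter 4: z = 1.4631 + -0.2508i, |z|^2 = 2.2036
Iter 5: z = 0.8057 + -0.3130i, |z|^2 = 0.7472
Iter 6: z = -0.7208 + -0.0834i, |z|^2 = 0.5265
Iter 7: z = -0.7594 + 0.5412i, |z|^2 = 0.8696
Iter 8: z = -0.9882 + -0.4010i, |z|^2 = 1.1374
Iter 9: z = -0.4563 + 1.2136i, |z|^2 = 1.6809
Iter 10: z = -2.5366 + -0.6864i, |z|^2 = 6.9054
Escaped at iteration 10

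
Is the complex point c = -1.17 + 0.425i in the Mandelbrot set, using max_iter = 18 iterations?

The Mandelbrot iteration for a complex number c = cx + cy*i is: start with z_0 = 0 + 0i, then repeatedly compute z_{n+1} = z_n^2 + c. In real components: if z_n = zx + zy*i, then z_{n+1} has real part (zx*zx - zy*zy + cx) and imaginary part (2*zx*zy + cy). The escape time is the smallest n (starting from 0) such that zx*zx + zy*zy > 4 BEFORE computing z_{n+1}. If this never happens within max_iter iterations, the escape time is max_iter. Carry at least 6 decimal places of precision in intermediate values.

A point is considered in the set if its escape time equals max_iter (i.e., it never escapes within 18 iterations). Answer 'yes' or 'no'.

z_0 = 0 + 0i, c = -1.1700 + 0.4250i
Iter 1: z = -1.1700 + 0.4250i, |z|^2 = 1.5495
Iter 2: z = 0.0183 + -0.5695i, |z|^2 = 0.3247
Iter 3: z = -1.4940 + 0.4042i, |z|^2 = 2.3954
Iter 4: z = 0.8987 + -0.7827i, |z|^2 = 1.4202
Iter 5: z = -0.9750 + -0.9818i, |z|^2 = 1.9145
Iter 6: z = -1.1832 + 2.3395i, |z|^2 = 6.8732
Escaped at iteration 6

Answer: no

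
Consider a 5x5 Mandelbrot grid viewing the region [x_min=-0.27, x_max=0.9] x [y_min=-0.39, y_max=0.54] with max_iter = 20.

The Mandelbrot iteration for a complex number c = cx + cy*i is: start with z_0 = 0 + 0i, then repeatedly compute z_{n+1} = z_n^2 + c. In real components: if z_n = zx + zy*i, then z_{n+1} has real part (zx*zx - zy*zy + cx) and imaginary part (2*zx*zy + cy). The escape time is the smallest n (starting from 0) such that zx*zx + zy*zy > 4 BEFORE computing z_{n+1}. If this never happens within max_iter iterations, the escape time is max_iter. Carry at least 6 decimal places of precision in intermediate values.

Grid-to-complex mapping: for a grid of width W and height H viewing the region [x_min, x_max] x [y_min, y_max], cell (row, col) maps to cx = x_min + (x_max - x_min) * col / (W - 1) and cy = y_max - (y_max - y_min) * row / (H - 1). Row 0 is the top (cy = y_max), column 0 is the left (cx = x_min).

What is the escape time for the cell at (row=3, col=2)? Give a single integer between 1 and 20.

Answer: 20

Derivation:
z_0 = 0 + 0i, c = 0.3150 + -0.1575i
Iter 1: z = 0.3150 + -0.1575i, |z|^2 = 0.1240
Iter 2: z = 0.3894 + -0.2567i, |z|^2 = 0.2176
Iter 3: z = 0.4007 + -0.3574i, |z|^2 = 0.2884
Iter 4: z = 0.3478 + -0.4440i, |z|^2 = 0.3181
Iter 5: z = 0.2389 + -0.4664i, |z|^2 = 0.2745
Iter 6: z = 0.1546 + -0.3803i, |z|^2 = 0.1685
Iter 7: z = 0.1943 + -0.2751i, |z|^2 = 0.1134
Iter 8: z = 0.2771 + -0.2644i, |z|^2 = 0.1467
Iter 9: z = 0.3219 + -0.3040i, |z|^2 = 0.1960
Iter 10: z = 0.3262 + -0.3532i, |z|^2 = 0.2312
Iter 11: z = 0.2966 + -0.3879i, |z|^2 = 0.2385
Iter 12: z = 0.2525 + -0.3877i, |z|^2 = 0.2140
Iter 13: z = 0.2285 + -0.3533i, |z|^2 = 0.1770
Iter 14: z = 0.2424 + -0.3189i, |z|^2 = 0.1605
Iter 15: z = 0.2720 + -0.3121i, |z|^2 = 0.1714
Iter 16: z = 0.2916 + -0.3273i, |z|^2 = 0.1922
Iter 17: z = 0.2929 + -0.3484i, |z|^2 = 0.2072
Iter 18: z = 0.2794 + -0.3616i, |z|^2 = 0.2088
Iter 19: z = 0.2623 + -0.3596i, |z|^2 = 0.1981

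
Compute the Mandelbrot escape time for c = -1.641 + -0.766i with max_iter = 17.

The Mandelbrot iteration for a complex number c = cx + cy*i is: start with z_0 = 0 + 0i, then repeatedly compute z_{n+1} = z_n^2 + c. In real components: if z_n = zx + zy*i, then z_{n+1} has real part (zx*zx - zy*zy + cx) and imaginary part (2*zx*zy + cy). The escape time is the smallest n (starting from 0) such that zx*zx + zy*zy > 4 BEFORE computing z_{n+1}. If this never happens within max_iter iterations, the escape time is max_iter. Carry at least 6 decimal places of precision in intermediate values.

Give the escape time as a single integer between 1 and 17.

z_0 = 0 + 0i, c = -1.6410 + -0.7660i
Iter 1: z = -1.6410 + -0.7660i, |z|^2 = 3.2796
Iter 2: z = 0.4651 + 1.7480i, |z|^2 = 3.2719
Iter 3: z = -4.4802 + 0.8601i, |z|^2 = 20.8120
Escaped at iteration 3

Answer: 3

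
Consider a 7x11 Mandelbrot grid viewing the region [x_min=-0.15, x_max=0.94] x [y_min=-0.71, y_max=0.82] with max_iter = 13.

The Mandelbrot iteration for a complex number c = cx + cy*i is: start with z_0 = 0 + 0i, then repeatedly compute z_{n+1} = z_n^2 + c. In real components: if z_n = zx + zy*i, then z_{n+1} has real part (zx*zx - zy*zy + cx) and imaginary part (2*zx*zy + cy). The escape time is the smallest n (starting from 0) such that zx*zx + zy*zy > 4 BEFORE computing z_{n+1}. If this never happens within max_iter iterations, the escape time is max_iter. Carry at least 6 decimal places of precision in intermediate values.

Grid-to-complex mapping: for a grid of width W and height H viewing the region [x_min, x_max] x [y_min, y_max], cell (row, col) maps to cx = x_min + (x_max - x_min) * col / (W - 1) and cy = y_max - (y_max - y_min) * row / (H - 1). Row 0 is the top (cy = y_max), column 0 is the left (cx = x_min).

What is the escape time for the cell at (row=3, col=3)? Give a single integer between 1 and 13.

z_0 = 0 + 0i, c = 0.3950 + 0.3610i
Iter 1: z = 0.3950 + 0.3610i, |z|^2 = 0.2863
Iter 2: z = 0.4207 + 0.6462i, |z|^2 = 0.5946
Iter 3: z = 0.1544 + 0.9047i, |z|^2 = 0.8423
Iter 4: z = -0.3997 + 0.6404i, |z|^2 = 0.5699
Iter 5: z = 0.1446 + -0.1509i, |z|^2 = 0.0437
Iter 6: z = 0.3931 + 0.3174i, |z|^2 = 0.2553
Iter 7: z = 0.4488 + 0.6105i, |z|^2 = 0.5742
Iter 8: z = 0.2237 + 0.9091i, |z|^2 = 0.8764
Iter 9: z = -0.3813 + 0.7677i, |z|^2 = 0.7348
Iter 10: z = -0.0489 + -0.2245i, |z|^2 = 0.0528
Iter 11: z = 0.3470 + 0.3830i, |z|^2 = 0.2671
Iter 12: z = 0.3687 + 0.6268i, |z|^2 = 0.5288

Answer: 13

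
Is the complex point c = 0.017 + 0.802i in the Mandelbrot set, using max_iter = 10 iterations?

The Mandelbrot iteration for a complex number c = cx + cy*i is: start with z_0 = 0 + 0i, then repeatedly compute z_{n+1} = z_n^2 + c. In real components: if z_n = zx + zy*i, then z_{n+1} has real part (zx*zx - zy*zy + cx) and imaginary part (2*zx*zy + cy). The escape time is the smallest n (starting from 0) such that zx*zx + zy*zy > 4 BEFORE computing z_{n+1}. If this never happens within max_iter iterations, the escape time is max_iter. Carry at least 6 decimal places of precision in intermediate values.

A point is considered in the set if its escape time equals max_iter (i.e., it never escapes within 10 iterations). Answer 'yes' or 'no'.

z_0 = 0 + 0i, c = 0.0170 + 0.8020i
Iter 1: z = 0.0170 + 0.8020i, |z|^2 = 0.6435
Iter 2: z = -0.6259 + 0.8293i, |z|^2 = 1.0795
Iter 3: z = -0.2789 + -0.2361i, |z|^2 = 0.1335
Iter 4: z = 0.0390 + 0.9337i, |z|^2 = 0.8733
Iter 5: z = -0.8533 + 0.8749i, |z|^2 = 1.4936
Iter 6: z = -0.0204 + -0.6911i, |z|^2 = 0.4780
Iter 7: z = -0.4602 + 0.8302i, |z|^2 = 0.9010
Iter 8: z = -0.4604 + 0.0379i, |z|^2 = 0.2134
Iter 9: z = 0.2276 + 0.7671i, |z|^2 = 0.6403
Did not escape in 10 iterations → in set

Answer: yes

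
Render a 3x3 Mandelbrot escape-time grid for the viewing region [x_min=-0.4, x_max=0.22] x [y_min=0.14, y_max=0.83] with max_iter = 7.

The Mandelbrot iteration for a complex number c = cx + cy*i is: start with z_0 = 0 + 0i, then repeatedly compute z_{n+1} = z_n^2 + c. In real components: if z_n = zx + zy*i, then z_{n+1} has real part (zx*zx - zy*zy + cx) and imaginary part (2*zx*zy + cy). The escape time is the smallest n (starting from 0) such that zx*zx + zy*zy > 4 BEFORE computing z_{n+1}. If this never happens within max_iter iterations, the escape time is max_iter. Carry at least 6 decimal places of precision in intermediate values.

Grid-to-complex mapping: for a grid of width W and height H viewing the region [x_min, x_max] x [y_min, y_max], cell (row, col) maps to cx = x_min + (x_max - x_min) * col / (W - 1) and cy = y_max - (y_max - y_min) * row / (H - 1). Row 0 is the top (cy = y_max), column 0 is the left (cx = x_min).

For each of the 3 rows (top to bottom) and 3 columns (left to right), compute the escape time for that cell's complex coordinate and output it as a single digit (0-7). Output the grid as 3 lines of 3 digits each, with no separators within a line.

(row=0, col=0): c = -0.4000 + 0.8300i → escape time 6
(row=0, col=1): c = -0.0900 + 0.8300i → escape time 7
(row=0, col=2): c = 0.2200 + 0.8300i → escape time 5
(row=1, col=0): c = -0.4000 + 0.4850i → escape time 7
(row=1, col=1): c = -0.0900 + 0.4850i → escape time 7
(row=1, col=2): c = 0.2200 + 0.4850i → escape time 7
(row=2, col=0): c = -0.4000 + 0.1400i → escape time 7
(row=2, col=1): c = -0.0900 + 0.1400i → escape time 7
(row=2, col=2): c = 0.2200 + 0.1400i → escape time 7

Answer: 675
777
777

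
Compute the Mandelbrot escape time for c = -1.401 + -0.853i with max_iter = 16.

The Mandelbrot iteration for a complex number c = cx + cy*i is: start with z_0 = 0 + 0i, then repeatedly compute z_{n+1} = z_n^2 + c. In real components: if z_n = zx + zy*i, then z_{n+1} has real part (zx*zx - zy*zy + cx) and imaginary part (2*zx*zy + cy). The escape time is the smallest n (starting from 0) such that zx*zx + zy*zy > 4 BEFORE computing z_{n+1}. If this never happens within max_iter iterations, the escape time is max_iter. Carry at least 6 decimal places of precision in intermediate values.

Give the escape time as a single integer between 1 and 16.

Answer: 3

Derivation:
z_0 = 0 + 0i, c = -1.4010 + -0.8530i
Iter 1: z = -1.4010 + -0.8530i, |z|^2 = 2.6904
Iter 2: z = -0.1658 + 1.5371i, |z|^2 = 2.3902
Iter 3: z = -3.7362 + -1.3627i, |z|^2 = 15.8162
Escaped at iteration 3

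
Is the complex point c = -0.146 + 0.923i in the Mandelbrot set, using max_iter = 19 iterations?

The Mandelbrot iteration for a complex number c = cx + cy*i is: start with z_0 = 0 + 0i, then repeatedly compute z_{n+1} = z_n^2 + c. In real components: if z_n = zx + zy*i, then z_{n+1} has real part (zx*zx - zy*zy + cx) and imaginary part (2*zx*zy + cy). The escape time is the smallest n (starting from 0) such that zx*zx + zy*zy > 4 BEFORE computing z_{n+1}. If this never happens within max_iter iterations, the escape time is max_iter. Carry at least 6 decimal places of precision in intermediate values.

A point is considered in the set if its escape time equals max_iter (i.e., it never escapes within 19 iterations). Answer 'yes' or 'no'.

z_0 = 0 + 0i, c = -0.1460 + 0.9230i
Iter 1: z = -0.1460 + 0.9230i, |z|^2 = 0.8732
Iter 2: z = -0.9766 + 0.6535i, |z|^2 = 1.3808
Iter 3: z = 0.3807 + -0.3534i, |z|^2 = 0.2698
Iter 4: z = -0.1259 + 0.6539i, |z|^2 = 0.4434
Iter 5: z = -0.5577 + 0.7583i, |z|^2 = 0.8861
Iter 6: z = -0.4100 + 0.0772i, |z|^2 = 0.1740
Iter 7: z = 0.0161 + 0.8597i, |z|^2 = 0.7394
Iter 8: z = -0.8849 + 0.9507i, |z|^2 = 1.6869
Iter 9: z = -0.2668 + -0.7596i, |z|^2 = 0.6481
Iter 10: z = -0.6517 + 1.3284i, |z|^2 = 2.1893
Iter 11: z = -1.4858 + -0.8084i, |z|^2 = 2.8612
Iter 12: z = 1.4081 + 3.3253i, |z|^2 = 13.0403
Escaped at iteration 12

Answer: no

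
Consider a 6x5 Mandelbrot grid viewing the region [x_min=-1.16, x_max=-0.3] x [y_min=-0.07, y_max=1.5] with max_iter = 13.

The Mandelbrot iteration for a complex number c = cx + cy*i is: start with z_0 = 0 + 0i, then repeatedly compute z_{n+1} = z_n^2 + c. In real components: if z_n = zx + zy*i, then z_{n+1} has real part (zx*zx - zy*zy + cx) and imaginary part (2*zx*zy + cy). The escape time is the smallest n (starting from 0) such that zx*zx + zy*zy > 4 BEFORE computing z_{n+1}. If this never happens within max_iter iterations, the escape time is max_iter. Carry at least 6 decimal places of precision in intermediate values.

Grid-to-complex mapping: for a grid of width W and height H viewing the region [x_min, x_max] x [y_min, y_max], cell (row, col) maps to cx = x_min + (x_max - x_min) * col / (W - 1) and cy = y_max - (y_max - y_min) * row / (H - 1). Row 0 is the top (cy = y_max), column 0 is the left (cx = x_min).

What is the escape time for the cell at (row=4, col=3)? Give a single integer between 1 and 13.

Answer: 13

Derivation:
z_0 = 0 + 0i, c = -0.6440 + -0.0700i
Iter 1: z = -0.6440 + -0.0700i, |z|^2 = 0.4196
Iter 2: z = -0.2342 + 0.0202i, |z|^2 = 0.0552
Iter 3: z = -0.5896 + -0.0794i, |z|^2 = 0.3539
Iter 4: z = -0.3027 + 0.0237i, |z|^2 = 0.0922
Iter 5: z = -0.5529 + -0.0843i, |z|^2 = 0.3128
Iter 6: z = -0.3454 + 0.0233i, |z|^2 = 0.1198
Iter 7: z = -0.5252 + -0.0861i, |z|^2 = 0.2833
Iter 8: z = -0.3755 + 0.0204i, |z|^2 = 0.1414
Iter 9: z = -0.5034 + -0.0853i, |z|^2 = 0.2607
Iter 10: z = -0.3979 + 0.0159i, |z|^2 = 0.1586
Iter 11: z = -0.4860 + -0.0827i, |z|^2 = 0.2430
Iter 12: z = -0.4147 + 0.0103i, |z|^2 = 0.1721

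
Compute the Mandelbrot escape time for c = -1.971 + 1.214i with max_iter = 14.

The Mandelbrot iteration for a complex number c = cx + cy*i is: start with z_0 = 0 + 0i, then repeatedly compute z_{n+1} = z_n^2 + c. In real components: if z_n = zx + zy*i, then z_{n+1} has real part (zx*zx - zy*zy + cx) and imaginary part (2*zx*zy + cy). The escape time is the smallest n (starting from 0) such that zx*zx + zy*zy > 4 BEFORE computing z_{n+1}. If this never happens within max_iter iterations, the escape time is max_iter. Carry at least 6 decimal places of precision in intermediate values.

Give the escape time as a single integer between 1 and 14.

z_0 = 0 + 0i, c = -1.9710 + 1.2140i
Iter 1: z = -1.9710 + 1.2140i, |z|^2 = 5.3586
Escaped at iteration 1

Answer: 1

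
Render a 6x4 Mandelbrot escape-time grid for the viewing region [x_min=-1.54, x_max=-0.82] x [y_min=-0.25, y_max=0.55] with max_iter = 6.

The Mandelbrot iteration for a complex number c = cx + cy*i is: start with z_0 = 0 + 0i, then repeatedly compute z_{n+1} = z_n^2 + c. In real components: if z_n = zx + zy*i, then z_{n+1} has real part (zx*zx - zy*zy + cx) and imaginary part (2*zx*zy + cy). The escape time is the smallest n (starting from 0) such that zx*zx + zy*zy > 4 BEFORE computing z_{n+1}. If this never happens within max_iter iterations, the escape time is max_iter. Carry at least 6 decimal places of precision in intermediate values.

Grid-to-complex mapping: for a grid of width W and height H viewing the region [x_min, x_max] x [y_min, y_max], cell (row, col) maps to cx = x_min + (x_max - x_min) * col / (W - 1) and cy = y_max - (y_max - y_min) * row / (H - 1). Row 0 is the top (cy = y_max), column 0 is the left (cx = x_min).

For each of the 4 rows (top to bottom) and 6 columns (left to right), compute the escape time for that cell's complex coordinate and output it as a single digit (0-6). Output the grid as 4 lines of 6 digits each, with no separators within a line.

Answer: 333555
556666
666666
556666

Derivation:
(row=0, col=0): c = -1.5400 + 0.5500i → escape time 3
(row=0, col=1): c = -1.3960 + 0.5500i → escape time 3
(row=0, col=2): c = -1.2520 + 0.5500i → escape time 3
(row=0, col=3): c = -1.1080 + 0.5500i → escape time 5
(row=0, col=4): c = -0.9640 + 0.5500i → escape time 5
(row=0, col=5): c = -0.8200 + 0.5500i → escape time 5
(row=1, col=0): c = -1.5400 + 0.2833i → escape time 5
(row=1, col=1): c = -1.3960 + 0.2833i → escape time 5
(row=1, col=2): c = -1.2520 + 0.2833i → escape time 6
(row=1, col=3): c = -1.1080 + 0.2833i → escape time 6
(row=1, col=4): c = -0.9640 + 0.2833i → escape time 6
(row=1, col=5): c = -0.8200 + 0.2833i → escape time 6
(row=2, col=0): c = -1.5400 + 0.0167i → escape time 6
(row=2, col=1): c = -1.3960 + 0.0167i → escape time 6
(row=2, col=2): c = -1.2520 + 0.0167i → escape time 6
(row=2, col=3): c = -1.1080 + 0.0167i → escape time 6
(row=2, col=4): c = -0.9640 + 0.0167i → escape time 6
(row=2, col=5): c = -0.8200 + 0.0167i → escape time 6
(row=3, col=0): c = -1.5400 + -0.2500i → escape time 5
(row=3, col=1): c = -1.3960 + -0.2500i → escape time 5
(row=3, col=2): c = -1.2520 + -0.2500i → escape time 6
(row=3, col=3): c = -1.1080 + -0.2500i → escape time 6
(row=3, col=4): c = -0.9640 + -0.2500i → escape time 6
(row=3, col=5): c = -0.8200 + -0.2500i → escape time 6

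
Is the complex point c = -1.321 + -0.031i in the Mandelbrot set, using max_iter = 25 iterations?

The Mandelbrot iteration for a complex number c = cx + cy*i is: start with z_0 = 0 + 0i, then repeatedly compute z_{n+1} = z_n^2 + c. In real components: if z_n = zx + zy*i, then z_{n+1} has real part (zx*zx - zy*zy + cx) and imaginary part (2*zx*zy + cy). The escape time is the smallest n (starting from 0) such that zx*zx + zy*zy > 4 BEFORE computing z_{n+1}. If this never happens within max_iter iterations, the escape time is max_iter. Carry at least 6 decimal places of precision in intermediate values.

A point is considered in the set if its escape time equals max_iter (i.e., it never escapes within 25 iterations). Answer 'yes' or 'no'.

Answer: yes

Derivation:
z_0 = 0 + 0i, c = -1.3210 + -0.0310i
Iter 1: z = -1.3210 + -0.0310i, |z|^2 = 1.7460
Iter 2: z = 0.4231 + 0.0509i, |z|^2 = 0.1816
Iter 3: z = -1.1446 + 0.0121i, |z|^2 = 1.3102
Iter 4: z = -0.0110 + -0.0586i, |z|^2 = 0.0036
Iter 5: z = -1.3243 + -0.0297i, |z|^2 = 1.7547
Iter 6: z = 0.4319 + 0.0477i, |z|^2 = 0.1888
Iter 7: z = -1.1367 + 0.0102i, |z|^2 = 1.2922
Iter 8: z = -0.0290 + -0.0542i, |z|^2 = 0.0038
Iter 9: z = -1.3231 + -0.0279i, |z|^2 = 1.7513
Iter 10: z = 0.4288 + 0.0427i, |z|^2 = 0.1857
Iter 11: z = -1.1390 + 0.0056i, |z|^2 = 1.2973
Iter 12: z = -0.0238 + -0.0438i, |z|^2 = 0.0025
Iter 13: z = -1.3224 + -0.0289i, |z|^2 = 1.7495
Iter 14: z = 0.4268 + 0.0455i, |z|^2 = 0.1842
Iter 15: z = -1.1409 + 0.0078i, |z|^2 = 1.3018
Iter 16: z = -0.0194 + -0.0488i, |z|^2 = 0.0028
Iter 17: z = -1.3230 + -0.0291i, |z|^2 = 1.7512
Iter 18: z = 0.4285 + 0.0460i, |z|^2 = 0.1857
Iter 19: z = -1.1395 + 0.0084i, |z|^2 = 1.2985
Iter 20: z = -0.0226 + -0.0502i, |z|^2 = 0.0030
Iter 21: z = -1.3230 + -0.0287i, |z|^2 = 1.7512
Iter 22: z = 0.4285 + 0.0450i, |z|^2 = 0.1857
Iter 23: z = -1.1394 + 0.0076i, |z|^2 = 1.2982
Iter 24: z = -0.0229 + -0.0483i, |z|^2 = 0.0029
Did not escape in 25 iterations → in set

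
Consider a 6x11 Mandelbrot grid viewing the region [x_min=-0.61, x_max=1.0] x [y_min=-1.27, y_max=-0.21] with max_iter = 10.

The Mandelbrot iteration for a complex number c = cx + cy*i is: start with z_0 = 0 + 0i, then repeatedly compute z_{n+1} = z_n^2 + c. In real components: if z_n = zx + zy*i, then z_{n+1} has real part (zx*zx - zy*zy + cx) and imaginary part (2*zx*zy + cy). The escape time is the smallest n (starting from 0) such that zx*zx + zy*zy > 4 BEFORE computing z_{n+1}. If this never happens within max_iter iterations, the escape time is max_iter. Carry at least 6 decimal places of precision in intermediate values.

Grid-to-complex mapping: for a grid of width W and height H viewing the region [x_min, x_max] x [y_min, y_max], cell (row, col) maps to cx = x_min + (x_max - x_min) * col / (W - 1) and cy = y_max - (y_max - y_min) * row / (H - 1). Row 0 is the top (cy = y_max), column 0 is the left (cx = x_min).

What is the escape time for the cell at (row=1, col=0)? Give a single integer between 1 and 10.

z_0 = 0 + 0i, c = -0.6100 + -0.3160i
Iter 1: z = -0.6100 + -0.3160i, |z|^2 = 0.4720
Iter 2: z = -0.3378 + 0.0695i, |z|^2 = 0.1189
Iter 3: z = -0.5008 + -0.3630i, |z|^2 = 0.3825
Iter 4: z = -0.4910 + 0.0475i, |z|^2 = 0.2433
Iter 5: z = -0.3712 + -0.3627i, |z|^2 = 0.2693
Iter 6: z = -0.6037 + -0.0468i, |z|^2 = 0.3667
Iter 7: z = -0.2477 + -0.2595i, |z|^2 = 0.1287
Iter 8: z = -0.6160 + -0.1874i, |z|^2 = 0.4146
Iter 9: z = -0.2657 + -0.0851i, |z|^2 = 0.0778

Answer: 10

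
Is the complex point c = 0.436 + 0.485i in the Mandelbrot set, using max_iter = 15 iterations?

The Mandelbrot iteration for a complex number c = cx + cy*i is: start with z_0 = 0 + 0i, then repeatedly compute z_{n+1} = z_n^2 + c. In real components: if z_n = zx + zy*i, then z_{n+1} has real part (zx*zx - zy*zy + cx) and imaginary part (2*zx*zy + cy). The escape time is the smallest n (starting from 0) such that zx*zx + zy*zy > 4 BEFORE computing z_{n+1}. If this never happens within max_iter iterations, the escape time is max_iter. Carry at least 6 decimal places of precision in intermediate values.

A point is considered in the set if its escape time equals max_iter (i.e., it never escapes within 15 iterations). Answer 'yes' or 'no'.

Answer: no

Derivation:
z_0 = 0 + 0i, c = 0.4360 + 0.4850i
Iter 1: z = 0.4360 + 0.4850i, |z|^2 = 0.4253
Iter 2: z = 0.3909 + 0.9079i, |z|^2 = 0.9771
Iter 3: z = -0.2355 + 1.1948i, |z|^2 = 1.4829
Iter 4: z = -0.9360 + -0.0778i, |z|^2 = 0.8821
Iter 5: z = 1.3060 + 0.6307i, |z|^2 = 2.1034
Iter 6: z = 1.7438 + 2.1323i, |z|^2 = 7.5878
Escaped at iteration 6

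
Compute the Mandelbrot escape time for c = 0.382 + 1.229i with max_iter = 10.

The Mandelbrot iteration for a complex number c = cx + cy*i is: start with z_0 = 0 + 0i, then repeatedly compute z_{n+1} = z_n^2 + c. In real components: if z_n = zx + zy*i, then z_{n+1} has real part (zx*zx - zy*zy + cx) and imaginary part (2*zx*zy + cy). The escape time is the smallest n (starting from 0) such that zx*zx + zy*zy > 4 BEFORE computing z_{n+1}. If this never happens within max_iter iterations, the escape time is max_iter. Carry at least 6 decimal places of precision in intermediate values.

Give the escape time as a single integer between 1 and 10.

z_0 = 0 + 0i, c = 0.3820 + 1.2290i
Iter 1: z = 0.3820 + 1.2290i, |z|^2 = 1.6564
Iter 2: z = -0.9825 + 2.1680i, |z|^2 = 5.6654
Escaped at iteration 2

Answer: 2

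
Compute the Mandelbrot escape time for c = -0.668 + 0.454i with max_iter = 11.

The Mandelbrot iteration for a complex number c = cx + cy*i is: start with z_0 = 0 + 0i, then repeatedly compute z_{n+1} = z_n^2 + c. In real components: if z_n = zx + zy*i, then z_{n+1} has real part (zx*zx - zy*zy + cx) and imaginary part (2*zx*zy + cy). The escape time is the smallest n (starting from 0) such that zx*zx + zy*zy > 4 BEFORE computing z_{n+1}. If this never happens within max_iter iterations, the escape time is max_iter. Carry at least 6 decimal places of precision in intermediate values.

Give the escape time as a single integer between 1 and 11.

Answer: 11

Derivation:
z_0 = 0 + 0i, c = -0.6680 + 0.4540i
Iter 1: z = -0.6680 + 0.4540i, |z|^2 = 0.6523
Iter 2: z = -0.4279 + -0.1525i, |z|^2 = 0.2064
Iter 3: z = -0.5082 + 0.5845i, |z|^2 = 0.5999
Iter 4: z = -0.7514 + -0.1401i, |z|^2 = 0.5843
Iter 5: z = -0.1230 + 0.6646i, |z|^2 = 0.4568
Iter 6: z = -1.0945 + 0.2906i, |z|^2 = 1.2824
Iter 7: z = 0.4456 + -0.1821i, |z|^2 = 0.2317
Iter 8: z = -0.5026 + 0.2917i, |z|^2 = 0.3378
Iter 9: z = -0.5005 + 0.1607i, |z|^2 = 0.2763
Iter 10: z = -0.4434 + 0.2931i, |z|^2 = 0.2825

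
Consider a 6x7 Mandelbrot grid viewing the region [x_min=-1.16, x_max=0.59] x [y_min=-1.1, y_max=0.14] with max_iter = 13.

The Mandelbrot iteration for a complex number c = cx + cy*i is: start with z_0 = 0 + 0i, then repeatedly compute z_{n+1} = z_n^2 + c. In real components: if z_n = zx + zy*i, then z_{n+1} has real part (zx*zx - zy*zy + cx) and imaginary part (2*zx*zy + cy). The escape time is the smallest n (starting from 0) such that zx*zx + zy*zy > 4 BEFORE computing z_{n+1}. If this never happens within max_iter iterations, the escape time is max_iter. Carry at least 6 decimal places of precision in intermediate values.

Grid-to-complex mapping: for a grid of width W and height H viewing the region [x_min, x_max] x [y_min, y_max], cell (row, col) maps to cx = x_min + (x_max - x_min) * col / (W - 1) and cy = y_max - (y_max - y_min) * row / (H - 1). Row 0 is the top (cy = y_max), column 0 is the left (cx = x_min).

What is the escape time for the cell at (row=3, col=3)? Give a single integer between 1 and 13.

z_0 = 0 + 0i, c = -0.1100 + -0.4800i
Iter 1: z = -0.1100 + -0.4800i, |z|^2 = 0.2425
Iter 2: z = -0.3283 + -0.3744i, |z|^2 = 0.2480
Iter 3: z = -0.1424 + -0.2342i, |z|^2 = 0.0751
Iter 4: z = -0.1446 + -0.4133i, |z|^2 = 0.1917
Iter 5: z = -0.2599 + -0.3605i, |z|^2 = 0.1975
Iter 6: z = -0.1724 + -0.2926i, |z|^2 = 0.1153
Iter 7: z = -0.1659 + -0.3791i, |z|^2 = 0.1712
Iter 8: z = -0.2262 + -0.3542i, |z|^2 = 0.1766
Iter 9: z = -0.1843 + -0.3197i, |z|^2 = 0.1362
Iter 10: z = -0.1783 + -0.3621i, |z|^2 = 0.1629
Iter 11: z = -0.2094 + -0.3509i, |z|^2 = 0.1670
Iter 12: z = -0.1893 + -0.3331i, |z|^2 = 0.1468

Answer: 13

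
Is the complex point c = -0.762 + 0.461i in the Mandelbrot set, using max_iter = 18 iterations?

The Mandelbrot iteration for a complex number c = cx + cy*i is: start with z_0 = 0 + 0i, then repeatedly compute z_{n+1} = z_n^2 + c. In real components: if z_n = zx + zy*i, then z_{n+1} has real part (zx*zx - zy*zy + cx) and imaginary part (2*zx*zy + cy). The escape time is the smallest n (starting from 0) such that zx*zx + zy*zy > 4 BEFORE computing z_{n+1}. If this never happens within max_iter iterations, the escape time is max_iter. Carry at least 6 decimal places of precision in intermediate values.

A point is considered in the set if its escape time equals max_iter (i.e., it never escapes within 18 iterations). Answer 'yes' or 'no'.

Answer: no

Derivation:
z_0 = 0 + 0i, c = -0.7620 + 0.4610i
Iter 1: z = -0.7620 + 0.4610i, |z|^2 = 0.7932
Iter 2: z = -0.3939 + -0.2416i, |z|^2 = 0.2135
Iter 3: z = -0.6652 + 0.6513i, |z|^2 = 0.8667
Iter 4: z = -0.7437 + -0.4055i, |z|^2 = 0.7175
Iter 5: z = -0.3734 + 1.0641i, |z|^2 = 1.2718
Iter 6: z = -1.7549 + -0.3336i, |z|^2 = 3.1911
Iter 7: z = 2.2065 + 1.6320i, |z|^2 = 7.5320
Escaped at iteration 7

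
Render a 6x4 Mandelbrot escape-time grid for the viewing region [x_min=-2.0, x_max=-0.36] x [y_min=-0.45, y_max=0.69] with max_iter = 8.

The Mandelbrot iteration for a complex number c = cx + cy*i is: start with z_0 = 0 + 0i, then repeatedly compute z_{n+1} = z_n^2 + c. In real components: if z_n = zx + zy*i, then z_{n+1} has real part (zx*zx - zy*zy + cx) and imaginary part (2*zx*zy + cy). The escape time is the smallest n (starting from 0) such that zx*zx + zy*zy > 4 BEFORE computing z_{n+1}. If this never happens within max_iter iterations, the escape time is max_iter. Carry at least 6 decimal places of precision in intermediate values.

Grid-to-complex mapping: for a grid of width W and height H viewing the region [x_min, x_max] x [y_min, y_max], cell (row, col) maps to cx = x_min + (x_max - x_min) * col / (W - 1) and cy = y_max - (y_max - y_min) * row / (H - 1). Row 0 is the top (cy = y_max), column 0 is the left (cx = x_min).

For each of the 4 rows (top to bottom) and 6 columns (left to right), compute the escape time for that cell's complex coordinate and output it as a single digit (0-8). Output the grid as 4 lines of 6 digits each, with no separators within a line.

(row=0, col=0): c = -2.0000 + 0.6900i → escape time 1
(row=0, col=1): c = -1.6720 + 0.6900i → escape time 3
(row=0, col=2): c = -1.3440 + 0.6900i → escape time 3
(row=0, col=3): c = -1.0160 + 0.6900i → escape time 4
(row=0, col=4): c = -0.6880 + 0.6900i → escape time 5
(row=0, col=5): c = -0.3600 + 0.6900i → escape time 8
(row=1, col=0): c = -2.0000 + 0.3100i → escape time 1
(row=1, col=1): c = -1.6720 + 0.3100i → escape time 4
(row=1, col=2): c = -1.3440 + 0.3100i → escape time 6
(row=1, col=3): c = -1.0160 + 0.3100i → escape time 8
(row=1, col=4): c = -0.6880 + 0.3100i → escape time 8
(row=1, col=5): c = -0.3600 + 0.3100i → escape time 8
(row=2, col=0): c = -2.0000 + -0.0700i → escape time 1
(row=2, col=1): c = -1.6720 + -0.0700i → escape time 6
(row=2, col=2): c = -1.3440 + -0.0700i → escape time 8
(row=2, col=3): c = -1.0160 + -0.0700i → escape time 8
(row=2, col=4): c = -0.6880 + -0.0700i → escape time 8
(row=2, col=5): c = -0.3600 + -0.0700i → escape time 8
(row=3, col=0): c = -2.0000 + -0.4500i → escape time 1
(row=3, col=1): c = -1.6720 + -0.4500i → escape time 3
(row=3, col=2): c = -1.3440 + -0.4500i → escape time 4
(row=3, col=3): c = -1.0160 + -0.4500i → escape time 5
(row=3, col=4): c = -0.6880 + -0.4500i → escape time 8
(row=3, col=5): c = -0.3600 + -0.4500i → escape time 8

Answer: 133458
146888
168888
134588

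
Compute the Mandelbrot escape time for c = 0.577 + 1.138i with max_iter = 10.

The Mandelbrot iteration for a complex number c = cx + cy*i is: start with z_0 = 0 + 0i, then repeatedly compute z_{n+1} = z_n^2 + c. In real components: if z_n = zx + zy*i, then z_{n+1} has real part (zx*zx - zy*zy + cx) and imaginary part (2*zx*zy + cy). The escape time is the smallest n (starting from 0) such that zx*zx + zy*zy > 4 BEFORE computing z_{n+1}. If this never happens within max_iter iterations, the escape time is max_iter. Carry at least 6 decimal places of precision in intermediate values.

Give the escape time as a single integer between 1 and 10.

Answer: 2

Derivation:
z_0 = 0 + 0i, c = 0.5770 + 1.1380i
Iter 1: z = 0.5770 + 1.1380i, |z|^2 = 1.6280
Iter 2: z = -0.3851 + 2.4513i, |z|^2 = 6.1569
Escaped at iteration 2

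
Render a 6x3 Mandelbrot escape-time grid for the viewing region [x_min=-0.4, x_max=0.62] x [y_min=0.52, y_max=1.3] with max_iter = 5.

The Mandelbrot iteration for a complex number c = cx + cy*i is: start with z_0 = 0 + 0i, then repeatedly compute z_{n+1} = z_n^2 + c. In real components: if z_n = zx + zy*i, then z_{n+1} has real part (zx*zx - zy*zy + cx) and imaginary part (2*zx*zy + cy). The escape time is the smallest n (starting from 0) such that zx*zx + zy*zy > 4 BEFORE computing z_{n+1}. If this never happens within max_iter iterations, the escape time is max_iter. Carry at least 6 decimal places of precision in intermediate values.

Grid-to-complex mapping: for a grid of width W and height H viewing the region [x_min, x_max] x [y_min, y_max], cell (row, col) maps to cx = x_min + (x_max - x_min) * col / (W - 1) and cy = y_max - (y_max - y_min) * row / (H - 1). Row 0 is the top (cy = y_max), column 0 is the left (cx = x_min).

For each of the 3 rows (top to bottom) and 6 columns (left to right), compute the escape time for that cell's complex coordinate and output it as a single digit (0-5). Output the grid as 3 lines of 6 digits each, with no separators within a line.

Answer: 322222
555432
555553

Derivation:
(row=0, col=0): c = -0.4000 + 1.3000i → escape time 3
(row=0, col=1): c = -0.1960 + 1.3000i → escape time 2
(row=0, col=2): c = 0.0080 + 1.3000i → escape time 2
(row=0, col=3): c = 0.2120 + 1.3000i → escape time 2
(row=0, col=4): c = 0.4160 + 1.3000i → escape time 2
(row=0, col=5): c = 0.6200 + 1.3000i → escape time 2
(row=1, col=0): c = -0.4000 + 0.9100i → escape time 5
(row=1, col=1): c = -0.1960 + 0.9100i → escape time 5
(row=1, col=2): c = 0.0080 + 0.9100i → escape time 5
(row=1, col=3): c = 0.2120 + 0.9100i → escape time 4
(row=1, col=4): c = 0.4160 + 0.9100i → escape time 3
(row=1, col=5): c = 0.6200 + 0.9100i → escape time 2
(row=2, col=0): c = -0.4000 + 0.5200i → escape time 5
(row=2, col=1): c = -0.1960 + 0.5200i → escape time 5
(row=2, col=2): c = 0.0080 + 0.5200i → escape time 5
(row=2, col=3): c = 0.2120 + 0.5200i → escape time 5
(row=2, col=4): c = 0.4160 + 0.5200i → escape time 5
(row=2, col=5): c = 0.6200 + 0.5200i → escape time 3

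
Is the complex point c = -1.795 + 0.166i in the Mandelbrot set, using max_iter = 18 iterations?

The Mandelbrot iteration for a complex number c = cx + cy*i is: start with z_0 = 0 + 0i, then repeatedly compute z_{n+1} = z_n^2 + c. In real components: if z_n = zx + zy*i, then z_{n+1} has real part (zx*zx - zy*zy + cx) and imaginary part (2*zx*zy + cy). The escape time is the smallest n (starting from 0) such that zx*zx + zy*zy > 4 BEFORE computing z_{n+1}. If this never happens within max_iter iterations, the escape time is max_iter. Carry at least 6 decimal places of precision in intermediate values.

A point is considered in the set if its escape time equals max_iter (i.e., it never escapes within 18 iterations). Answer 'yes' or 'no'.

Answer: no

Derivation:
z_0 = 0 + 0i, c = -1.7950 + 0.1660i
Iter 1: z = -1.7950 + 0.1660i, |z|^2 = 3.2496
Iter 2: z = 1.3995 + -0.4299i, |z|^2 = 2.1434
Iter 3: z = -0.0213 + -1.0374i, |z|^2 = 1.0766
Iter 4: z = -2.8707 + 0.2103i, |z|^2 = 8.2851
Escaped at iteration 4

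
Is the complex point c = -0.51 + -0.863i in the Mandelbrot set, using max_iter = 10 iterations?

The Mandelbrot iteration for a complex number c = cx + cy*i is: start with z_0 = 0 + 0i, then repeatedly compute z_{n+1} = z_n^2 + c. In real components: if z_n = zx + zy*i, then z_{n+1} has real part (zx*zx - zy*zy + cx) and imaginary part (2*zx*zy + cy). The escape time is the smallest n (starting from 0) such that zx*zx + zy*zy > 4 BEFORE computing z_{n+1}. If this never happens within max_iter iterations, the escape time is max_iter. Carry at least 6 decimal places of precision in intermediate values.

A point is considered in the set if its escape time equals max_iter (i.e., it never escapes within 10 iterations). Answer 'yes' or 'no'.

z_0 = 0 + 0i, c = -0.5100 + -0.8630i
Iter 1: z = -0.5100 + -0.8630i, |z|^2 = 1.0049
Iter 2: z = -0.9947 + 0.0173i, |z|^2 = 0.9897
Iter 3: z = 0.4791 + -0.8973i, |z|^2 = 1.0347
Iter 4: z = -1.0857 + -1.7228i, |z|^2 = 4.1467
Escaped at iteration 4

Answer: no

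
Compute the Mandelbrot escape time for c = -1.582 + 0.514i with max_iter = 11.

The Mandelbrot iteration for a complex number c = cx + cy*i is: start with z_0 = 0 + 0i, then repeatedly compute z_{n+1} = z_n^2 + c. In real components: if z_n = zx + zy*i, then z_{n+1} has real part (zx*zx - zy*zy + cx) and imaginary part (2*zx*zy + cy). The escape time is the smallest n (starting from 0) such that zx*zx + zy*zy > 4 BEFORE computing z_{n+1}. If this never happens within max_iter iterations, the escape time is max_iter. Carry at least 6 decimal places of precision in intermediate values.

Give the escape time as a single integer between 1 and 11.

z_0 = 0 + 0i, c = -1.5820 + 0.5140i
Iter 1: z = -1.5820 + 0.5140i, |z|^2 = 2.7669
Iter 2: z = 0.6565 + -1.1123i, |z|^2 = 1.6682
Iter 3: z = -2.3882 + -0.9465i, |z|^2 = 6.5992
Escaped at iteration 3

Answer: 3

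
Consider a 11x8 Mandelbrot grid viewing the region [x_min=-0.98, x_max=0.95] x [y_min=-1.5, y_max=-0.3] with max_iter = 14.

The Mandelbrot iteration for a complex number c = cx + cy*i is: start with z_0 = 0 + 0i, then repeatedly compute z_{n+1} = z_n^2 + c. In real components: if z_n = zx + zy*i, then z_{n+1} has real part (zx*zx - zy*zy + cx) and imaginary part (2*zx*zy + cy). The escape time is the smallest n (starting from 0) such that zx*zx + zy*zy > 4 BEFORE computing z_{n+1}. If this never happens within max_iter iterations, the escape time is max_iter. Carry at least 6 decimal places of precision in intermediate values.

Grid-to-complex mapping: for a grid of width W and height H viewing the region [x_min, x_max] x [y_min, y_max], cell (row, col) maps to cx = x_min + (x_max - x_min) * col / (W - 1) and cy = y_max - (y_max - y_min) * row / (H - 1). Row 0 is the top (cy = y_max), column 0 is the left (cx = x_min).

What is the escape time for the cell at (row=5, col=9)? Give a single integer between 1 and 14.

z_0 = 0 + 0i, c = 0.7570 + -1.1571i
Iter 1: z = 0.7570 + -1.1571i, |z|^2 = 1.9120
Iter 2: z = -0.0089 + -2.9091i, |z|^2 = 8.4627
Escaped at iteration 2

Answer: 2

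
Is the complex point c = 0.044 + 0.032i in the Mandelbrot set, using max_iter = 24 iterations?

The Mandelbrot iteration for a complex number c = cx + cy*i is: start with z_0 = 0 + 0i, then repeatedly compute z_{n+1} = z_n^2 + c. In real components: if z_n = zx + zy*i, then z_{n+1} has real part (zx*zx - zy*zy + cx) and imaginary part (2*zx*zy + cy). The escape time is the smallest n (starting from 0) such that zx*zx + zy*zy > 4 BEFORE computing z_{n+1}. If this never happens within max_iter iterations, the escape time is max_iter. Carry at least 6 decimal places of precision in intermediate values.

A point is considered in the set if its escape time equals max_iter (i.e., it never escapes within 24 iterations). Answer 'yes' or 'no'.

Answer: yes

Derivation:
z_0 = 0 + 0i, c = 0.0440 + 0.0320i
Iter 1: z = 0.0440 + 0.0320i, |z|^2 = 0.0030
Iter 2: z = 0.0449 + 0.0348i, |z|^2 = 0.0032
Iter 3: z = 0.0448 + 0.0351i, |z|^2 = 0.0032
Iter 4: z = 0.0448 + 0.0351i, |z|^2 = 0.0032
Iter 5: z = 0.0448 + 0.0351i, |z|^2 = 0.0032
Iter 6: z = 0.0448 + 0.0351i, |z|^2 = 0.0032
Iter 7: z = 0.0448 + 0.0351i, |z|^2 = 0.0032
Iter 8: z = 0.0448 + 0.0351i, |z|^2 = 0.0032
Iter 9: z = 0.0448 + 0.0351i, |z|^2 = 0.0032
Iter 10: z = 0.0448 + 0.0351i, |z|^2 = 0.0032
Iter 11: z = 0.0448 + 0.0351i, |z|^2 = 0.0032
Iter 12: z = 0.0448 + 0.0351i, |z|^2 = 0.0032
Iter 13: z = 0.0448 + 0.0351i, |z|^2 = 0.0032
Iter 14: z = 0.0448 + 0.0351i, |z|^2 = 0.0032
Iter 15: z = 0.0448 + 0.0351i, |z|^2 = 0.0032
Iter 16: z = 0.0448 + 0.0351i, |z|^2 = 0.0032
Iter 17: z = 0.0448 + 0.0351i, |z|^2 = 0.0032
Iter 18: z = 0.0448 + 0.0351i, |z|^2 = 0.0032
Iter 19: z = 0.0448 + 0.0351i, |z|^2 = 0.0032
Iter 20: z = 0.0448 + 0.0351i, |z|^2 = 0.0032
Iter 21: z = 0.0448 + 0.0351i, |z|^2 = 0.0032
Iter 22: z = 0.0448 + 0.0351i, |z|^2 = 0.0032
Iter 23: z = 0.0448 + 0.0351i, |z|^2 = 0.0032
Did not escape in 24 iterations → in set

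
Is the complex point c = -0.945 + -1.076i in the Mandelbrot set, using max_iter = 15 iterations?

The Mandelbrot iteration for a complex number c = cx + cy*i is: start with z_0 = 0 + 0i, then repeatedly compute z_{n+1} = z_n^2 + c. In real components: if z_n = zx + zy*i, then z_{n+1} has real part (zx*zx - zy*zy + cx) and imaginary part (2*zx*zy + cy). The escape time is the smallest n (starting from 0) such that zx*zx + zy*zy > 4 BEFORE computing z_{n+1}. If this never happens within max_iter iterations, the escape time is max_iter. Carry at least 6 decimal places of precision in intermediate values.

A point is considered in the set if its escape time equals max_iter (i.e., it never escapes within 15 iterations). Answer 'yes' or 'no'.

Answer: no

Derivation:
z_0 = 0 + 0i, c = -0.9450 + -1.0760i
Iter 1: z = -0.9450 + -1.0760i, |z|^2 = 2.0508
Iter 2: z = -1.2098 + 0.9576i, |z|^2 = 2.3806
Iter 3: z = -0.3986 + -3.3930i, |z|^2 = 11.6714
Escaped at iteration 3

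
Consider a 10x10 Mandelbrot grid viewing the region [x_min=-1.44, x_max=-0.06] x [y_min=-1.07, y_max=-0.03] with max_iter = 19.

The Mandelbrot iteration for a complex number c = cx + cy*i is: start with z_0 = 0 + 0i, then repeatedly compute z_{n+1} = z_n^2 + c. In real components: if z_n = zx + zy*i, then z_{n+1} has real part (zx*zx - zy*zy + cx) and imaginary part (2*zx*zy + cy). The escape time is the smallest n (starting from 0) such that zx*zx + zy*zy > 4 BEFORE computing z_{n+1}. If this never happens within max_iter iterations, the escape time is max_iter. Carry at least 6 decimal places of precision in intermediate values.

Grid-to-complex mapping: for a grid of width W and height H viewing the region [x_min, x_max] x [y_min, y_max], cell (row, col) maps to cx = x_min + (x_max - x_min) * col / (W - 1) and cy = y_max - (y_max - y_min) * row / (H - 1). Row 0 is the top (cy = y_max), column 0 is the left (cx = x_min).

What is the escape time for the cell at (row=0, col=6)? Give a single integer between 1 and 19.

Answer: 19

Derivation:
z_0 = 0 + 0i, c = -0.5200 + -0.0300i
Iter 1: z = -0.5200 + -0.0300i, |z|^2 = 0.2713
Iter 2: z = -0.2505 + 0.0012i, |z|^2 = 0.0628
Iter 3: z = -0.4573 + -0.0306i, |z|^2 = 0.2100
Iter 4: z = -0.3119 + -0.0020i, |z|^2 = 0.0973
Iter 5: z = -0.4227 + -0.0287i, |z|^2 = 0.1795
Iter 6: z = -0.3421 + -0.0057i, |z|^2 = 0.1171
Iter 7: z = -0.4030 + -0.0261i, |z|^2 = 0.1631
Iter 8: z = -0.3583 + -0.0090i, |z|^2 = 0.1284
Iter 9: z = -0.3917 + -0.0236i, |z|^2 = 0.1540
Iter 10: z = -0.3671 + -0.0115i, |z|^2 = 0.1349
Iter 11: z = -0.3854 + -0.0215i, |z|^2 = 0.1490
Iter 12: z = -0.3720 + -0.0134i, |z|^2 = 0.1385
Iter 13: z = -0.3818 + -0.0200i, |z|^2 = 0.1462
Iter 14: z = -0.3746 + -0.0147i, |z|^2 = 0.1405
Iter 15: z = -0.3799 + -0.0190i, |z|^2 = 0.1447
Iter 16: z = -0.3760 + -0.0156i, |z|^2 = 0.1417
Iter 17: z = -0.3788 + -0.0183i, |z|^2 = 0.1438
Iter 18: z = -0.3768 + -0.0161i, |z|^2 = 0.1423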